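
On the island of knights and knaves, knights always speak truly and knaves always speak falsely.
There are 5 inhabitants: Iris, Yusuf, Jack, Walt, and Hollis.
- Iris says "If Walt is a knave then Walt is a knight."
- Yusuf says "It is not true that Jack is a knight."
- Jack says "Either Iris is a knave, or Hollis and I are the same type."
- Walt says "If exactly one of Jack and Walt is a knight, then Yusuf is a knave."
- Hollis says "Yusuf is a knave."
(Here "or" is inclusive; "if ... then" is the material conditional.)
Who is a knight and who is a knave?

Suppose Iris is a knave. Then Iris's statement "if Walt is a knave then Walt is a knight" would have to be false. Checking the 16 ways to assign the others, none is consistent with every speaker.
(For instance, with Yusuf=knave, Jack=knight, Walt=knight, Hollis=knight, Iris's claim "if Walt is a knave then Walt is a knight" comes out true where it would need to be false.)
So Iris must be a knight, making "if Walt is a knave then Walt is a knight" true. Taking Iris=knight, Yusuf=knave, Jack=knight, Walt=knight, Hollis=knight, each remaining statement checks out:
  Yusuf (knave): "it is not true that Jack is a knight" — false. ✓
  Jack (knight): "either Iris is a knave, or Hollis and I are the same type" — true. ✓
  Walt (knight): "if exactly one of Jack and Walt is a knight, then Yusuf is a knave" — true. ✓
  Hollis (knight): "Yusuf is a knave" — true. ✓
This is the unique consistent assignment.

Iris is a knight, Yusuf is a knave, Jack is a knight, Walt is a knight, and Hollis is a knight.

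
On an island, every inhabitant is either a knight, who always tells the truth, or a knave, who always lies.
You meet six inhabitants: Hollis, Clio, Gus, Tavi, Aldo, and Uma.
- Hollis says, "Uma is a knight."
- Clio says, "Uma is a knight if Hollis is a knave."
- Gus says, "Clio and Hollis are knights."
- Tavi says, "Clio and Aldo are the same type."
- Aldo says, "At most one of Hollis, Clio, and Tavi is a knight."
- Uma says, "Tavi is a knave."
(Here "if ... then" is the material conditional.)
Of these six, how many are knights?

4

The unique consistent assignment is Hollis=knight, Clio=knight, Gus=knight, Tavi=knave, Aldo=knave, Uma=knight.
That has 4 knights.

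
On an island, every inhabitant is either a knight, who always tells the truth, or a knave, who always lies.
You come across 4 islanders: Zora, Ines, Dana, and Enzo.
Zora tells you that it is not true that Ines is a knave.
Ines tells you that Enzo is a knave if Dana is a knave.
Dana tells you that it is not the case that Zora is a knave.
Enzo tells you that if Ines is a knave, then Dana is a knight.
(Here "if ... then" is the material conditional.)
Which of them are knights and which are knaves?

Knights: Zora, Ines, Dana, and Enzo. Knaves: none.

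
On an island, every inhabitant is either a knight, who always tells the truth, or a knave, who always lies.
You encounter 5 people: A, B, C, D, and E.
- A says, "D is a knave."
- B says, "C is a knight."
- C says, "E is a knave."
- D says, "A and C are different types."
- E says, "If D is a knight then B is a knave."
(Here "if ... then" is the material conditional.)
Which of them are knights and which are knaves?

A is a knave, B is a knight, C is a knight, D is a knight, and E is a knave.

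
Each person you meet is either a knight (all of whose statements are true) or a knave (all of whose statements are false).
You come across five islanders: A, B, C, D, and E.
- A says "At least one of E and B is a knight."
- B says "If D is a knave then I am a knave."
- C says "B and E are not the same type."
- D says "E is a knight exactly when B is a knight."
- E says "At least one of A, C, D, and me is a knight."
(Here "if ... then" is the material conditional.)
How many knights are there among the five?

The unique consistent assignment is A=knight, B=knight, C=knave, D=knight, E=knight.
That has 4 knights.

4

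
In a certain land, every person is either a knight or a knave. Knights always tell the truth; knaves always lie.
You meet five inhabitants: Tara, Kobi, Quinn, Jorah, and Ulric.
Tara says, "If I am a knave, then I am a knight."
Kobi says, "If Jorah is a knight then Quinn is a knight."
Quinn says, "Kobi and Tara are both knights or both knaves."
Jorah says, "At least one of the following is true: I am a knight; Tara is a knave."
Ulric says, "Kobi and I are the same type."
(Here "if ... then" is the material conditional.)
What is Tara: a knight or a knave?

Tara is a knight.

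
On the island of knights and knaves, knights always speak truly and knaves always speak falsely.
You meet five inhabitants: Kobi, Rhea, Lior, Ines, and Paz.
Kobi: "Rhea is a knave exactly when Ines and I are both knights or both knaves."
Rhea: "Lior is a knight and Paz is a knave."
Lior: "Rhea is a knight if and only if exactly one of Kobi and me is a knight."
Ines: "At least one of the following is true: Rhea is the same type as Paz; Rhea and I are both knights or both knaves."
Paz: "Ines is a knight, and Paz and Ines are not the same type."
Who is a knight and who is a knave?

Knights: Rhea and Lior. Knaves: Kobi, Ines, and Paz.

Suppose Kobi is a knight. Then Kobi's statement "Rhea is a knave exactly when Ines and I are both knights or both knaves" would have to be true. Checking the 16 ways to assign the others, none is consistent with every speaker.
(For instance, with Rhea=knight, Lior=knight, Ines=knave, Paz=knave, Lior's claim "Rhea is a knight if and only if exactly one of Kobi and me is a knight" comes out false where it would need to be true.)
So Kobi must be a knave, making "Rhea is a knave exactly when Ines and I are both knights or both knaves" false. Taking Kobi=knave, Rhea=knight, Lior=knight, Ines=knave, Paz=knave, each remaining statement checks out:
  Rhea (knight): "Lior is a knight and Paz is a knave" — true. ✓
  Lior (knight): "Rhea is a knight if and only if exactly one of Kobi and me is a knight" — true. ✓
  Ines (knave): "at least one of the following is true: Rhea is the same type as Paz; Rhea and I are both knights or both knaves" — false. ✓
  Paz (knave): "Ines is a knight, and Paz and Ines are not the same type" — false. ✓
This is the unique consistent assignment.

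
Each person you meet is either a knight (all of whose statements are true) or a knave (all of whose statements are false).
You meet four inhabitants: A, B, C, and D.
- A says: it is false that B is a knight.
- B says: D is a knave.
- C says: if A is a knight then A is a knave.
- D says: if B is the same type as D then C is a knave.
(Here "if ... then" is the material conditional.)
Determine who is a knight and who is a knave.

Suppose A is a knave. Then A's statement "it is false that B is a knight" would have to be false. Checking the 8 ways to assign the others, none is consistent with every speaker.
(For instance, with B=knave, C=knave, D=knight, A's claim "it is false that B is a knight" comes out true where it would need to be false.)
So A must be a knight, making "it is false that B is a knight" true. Taking A=knight, B=knave, C=knave, D=knight, each remaining statement checks out:
  B (knave): "D is a knave" — false. ✓
  C (knave): "if A is a knight then A is a knave" — false. ✓
  D (knight): "if B is the same type as D then C is a knave" — true. ✓
This is the unique consistent assignment.

A is a knight, B is a knave, C is a knave, and D is a knight.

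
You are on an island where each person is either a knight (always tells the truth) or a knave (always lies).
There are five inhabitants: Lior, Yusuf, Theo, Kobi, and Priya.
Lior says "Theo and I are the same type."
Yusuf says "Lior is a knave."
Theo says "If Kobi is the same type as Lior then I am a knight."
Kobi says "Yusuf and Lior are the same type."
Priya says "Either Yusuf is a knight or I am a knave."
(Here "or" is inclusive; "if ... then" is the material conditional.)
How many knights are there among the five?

The unique consistent assignment is Lior=knave, Yusuf=knight, Theo=knight, Kobi=knave, Priya=knight.
That has 3 knights.

3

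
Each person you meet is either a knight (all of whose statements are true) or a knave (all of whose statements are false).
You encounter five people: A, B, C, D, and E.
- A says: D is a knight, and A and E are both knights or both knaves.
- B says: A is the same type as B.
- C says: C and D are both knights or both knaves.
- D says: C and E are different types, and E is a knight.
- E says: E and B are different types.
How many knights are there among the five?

3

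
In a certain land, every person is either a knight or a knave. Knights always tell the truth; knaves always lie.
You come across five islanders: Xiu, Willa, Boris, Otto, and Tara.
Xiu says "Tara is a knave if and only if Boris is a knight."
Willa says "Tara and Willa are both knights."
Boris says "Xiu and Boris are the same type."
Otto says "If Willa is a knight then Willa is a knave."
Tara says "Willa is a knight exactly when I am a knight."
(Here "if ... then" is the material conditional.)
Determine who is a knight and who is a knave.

Suppose Xiu is a knave. Then Xiu's statement "Tara is a knave if and only if Boris is a knight" would have to be false. Checking the 16 ways to assign the others, none is consistent with every speaker.
(For instance, with Willa=knight, Boris=knave, Otto=knave, Tara=knight, Xiu's claim "Tara is a knave if and only if Boris is a knight" comes out true where it would need to be false.)
So Xiu must be a knight, making "Tara is a knave if and only if Boris is a knight" true. Taking Xiu=knight, Willa=knight, Boris=knave, Otto=knave, Tara=knight, each remaining statement checks out:
  Willa (knight): "Tara and Willa are both knights" — true. ✓
  Boris (knave): "Xiu and Boris are the same type" — false. ✓
  Otto (knave): "if Willa is a knight then Willa is a knave" — false. ✓
  Tara (knight): "Willa is a knight exactly when I am a knight" — true. ✓
This is the unique consistent assignment.

Xiu is a knight, Willa is a knight, Boris is a knave, Otto is a knave, and Tara is a knight.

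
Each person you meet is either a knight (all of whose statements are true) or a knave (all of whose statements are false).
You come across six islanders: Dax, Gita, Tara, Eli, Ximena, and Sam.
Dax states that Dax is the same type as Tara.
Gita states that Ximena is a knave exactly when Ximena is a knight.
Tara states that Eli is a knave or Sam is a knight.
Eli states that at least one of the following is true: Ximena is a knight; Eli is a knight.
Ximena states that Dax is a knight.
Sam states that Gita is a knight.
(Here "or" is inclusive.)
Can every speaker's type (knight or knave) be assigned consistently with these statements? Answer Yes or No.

One consistent assignment: Dax=knave, Gita=knave, Tara=knight, Eli=knave, Ximena=knave, Sam=knave.

Yes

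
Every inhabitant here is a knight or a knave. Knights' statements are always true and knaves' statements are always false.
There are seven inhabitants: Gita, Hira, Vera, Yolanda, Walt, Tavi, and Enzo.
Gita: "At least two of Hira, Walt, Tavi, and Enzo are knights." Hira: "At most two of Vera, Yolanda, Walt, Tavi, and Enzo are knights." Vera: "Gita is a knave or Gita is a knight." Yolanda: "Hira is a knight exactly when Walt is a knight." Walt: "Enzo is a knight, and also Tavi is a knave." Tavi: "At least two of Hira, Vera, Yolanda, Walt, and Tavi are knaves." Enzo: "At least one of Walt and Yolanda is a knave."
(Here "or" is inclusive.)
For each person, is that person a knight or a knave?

Gita (knight): "at least two of Hira, Walt, Tavi, and Enzo are knights" — true. ✓
Hira is a knave, and the claim "at most two of Vera, Yolanda, Walt, Tavi, and Enzo are knights" is indeed False.
As a knight, Vera's statement "Gita is a knave or Gita is a knight" should be true; it is.
Since Yolanda is a knight, "Hira is a knight exactly when Walt is a knight" needs to be true, which holds.
Since Walt is a knave, "Enzo is a knight, and also Tavi is a knave" needs to be False, which holds.
Since Tavi is a knight, "at least two of Hira, Vera, Yolanda, Walt, and Tavi are knaves" needs to be true, which holds.
Enzo (knight): "at least one of Walt and Yolanda is a knave" — true. ✓

Gita is a knight, Hira is a knave, Vera is a knight, Yolanda is a knight, Walt is a knave, Tavi is a knight, and Enzo is a knight.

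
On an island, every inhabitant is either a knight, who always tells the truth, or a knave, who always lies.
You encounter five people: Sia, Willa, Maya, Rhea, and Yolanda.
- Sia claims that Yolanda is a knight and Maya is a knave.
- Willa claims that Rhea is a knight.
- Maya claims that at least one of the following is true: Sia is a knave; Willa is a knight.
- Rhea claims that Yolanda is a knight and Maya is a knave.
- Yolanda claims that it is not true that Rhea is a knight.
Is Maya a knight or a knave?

Maya is a knight.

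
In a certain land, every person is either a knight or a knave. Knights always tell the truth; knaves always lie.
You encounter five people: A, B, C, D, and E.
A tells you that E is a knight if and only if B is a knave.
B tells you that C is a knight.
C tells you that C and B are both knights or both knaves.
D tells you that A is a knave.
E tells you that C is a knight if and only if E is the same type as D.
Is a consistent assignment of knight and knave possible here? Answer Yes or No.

One consistent assignment: A=knave, B=knight, C=knight, D=knight, E=knight.

Yes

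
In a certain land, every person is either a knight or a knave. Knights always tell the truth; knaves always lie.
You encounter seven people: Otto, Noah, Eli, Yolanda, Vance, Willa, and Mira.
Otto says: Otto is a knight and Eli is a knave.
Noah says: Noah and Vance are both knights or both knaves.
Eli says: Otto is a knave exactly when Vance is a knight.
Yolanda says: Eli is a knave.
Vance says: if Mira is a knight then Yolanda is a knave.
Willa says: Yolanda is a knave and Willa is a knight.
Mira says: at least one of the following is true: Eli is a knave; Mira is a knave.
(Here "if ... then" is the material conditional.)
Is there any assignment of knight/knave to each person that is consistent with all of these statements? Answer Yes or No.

No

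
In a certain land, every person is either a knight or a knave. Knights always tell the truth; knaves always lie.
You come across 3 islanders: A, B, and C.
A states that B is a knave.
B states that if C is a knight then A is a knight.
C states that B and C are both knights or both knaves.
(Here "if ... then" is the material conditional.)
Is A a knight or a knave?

Consistent assignments: {A=knave, B=knight, C=knave}
In every consistent assignment, A is a knave.

A is a knave.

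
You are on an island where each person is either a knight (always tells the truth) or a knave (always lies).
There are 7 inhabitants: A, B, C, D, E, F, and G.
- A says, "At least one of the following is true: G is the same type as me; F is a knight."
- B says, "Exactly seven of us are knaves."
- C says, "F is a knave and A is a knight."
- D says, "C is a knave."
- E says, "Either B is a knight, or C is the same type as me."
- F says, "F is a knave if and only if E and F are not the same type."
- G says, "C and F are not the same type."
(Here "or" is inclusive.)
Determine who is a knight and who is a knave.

A is a knight, and the claim "at least one of the following is true: G is the same type as me; F is a knight" is indeed true.
B is a knave, and the claim "exactly seven of us are knaves" is indeed false.
C is a knight, so "F is a knave and A is a knight" must be true — and it is.
D is a knave; "C is a knave" is false, as required.
E is a knave, and the claim "either B is a knight, or C is the same type as me" is indeed false.
F is a knave; "F is a knave if and only if E and F are not the same type" is false, as required.
Since G is a knight, "C and F are not the same type" needs to be true, which holds.

A is a knight, B is a knave, C is a knight, D is a knave, E is a knave, F is a knave, and G is a knight.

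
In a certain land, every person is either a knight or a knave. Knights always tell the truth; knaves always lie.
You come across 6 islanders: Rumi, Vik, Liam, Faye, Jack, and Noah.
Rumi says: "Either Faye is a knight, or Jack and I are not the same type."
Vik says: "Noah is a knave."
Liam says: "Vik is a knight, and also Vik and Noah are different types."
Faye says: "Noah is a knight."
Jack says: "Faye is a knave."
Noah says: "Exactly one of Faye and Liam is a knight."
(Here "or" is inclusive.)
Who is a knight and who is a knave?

Rumi is a knight, Vik is a knave, Liam is a knave, Faye is a knight, Jack is a knave, and Noah is a knight.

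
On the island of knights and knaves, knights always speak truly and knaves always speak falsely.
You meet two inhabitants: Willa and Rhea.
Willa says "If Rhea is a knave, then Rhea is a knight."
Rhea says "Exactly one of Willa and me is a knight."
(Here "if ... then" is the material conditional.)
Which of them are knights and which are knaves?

Knights: none. Knaves: Willa and Rhea.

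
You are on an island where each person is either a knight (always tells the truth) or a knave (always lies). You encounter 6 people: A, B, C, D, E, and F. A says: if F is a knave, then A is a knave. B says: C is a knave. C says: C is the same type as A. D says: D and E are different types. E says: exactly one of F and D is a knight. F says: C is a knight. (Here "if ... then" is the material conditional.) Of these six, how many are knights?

4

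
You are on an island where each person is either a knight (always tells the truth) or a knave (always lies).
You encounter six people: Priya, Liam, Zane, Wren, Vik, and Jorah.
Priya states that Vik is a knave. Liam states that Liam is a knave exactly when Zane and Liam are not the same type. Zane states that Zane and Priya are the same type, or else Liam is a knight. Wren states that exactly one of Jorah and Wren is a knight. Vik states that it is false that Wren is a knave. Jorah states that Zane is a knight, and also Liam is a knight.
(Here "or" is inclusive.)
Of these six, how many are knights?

1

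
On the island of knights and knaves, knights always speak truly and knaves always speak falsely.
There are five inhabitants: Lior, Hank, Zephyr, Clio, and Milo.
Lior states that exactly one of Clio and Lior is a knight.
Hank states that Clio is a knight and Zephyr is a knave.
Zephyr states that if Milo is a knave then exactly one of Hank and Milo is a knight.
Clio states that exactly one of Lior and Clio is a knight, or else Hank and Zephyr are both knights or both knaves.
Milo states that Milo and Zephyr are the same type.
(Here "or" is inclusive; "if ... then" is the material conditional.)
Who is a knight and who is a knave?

Lior is a knave, so "exactly one of Clio and Lior is a knight" must be false — and it is.
Hank (knave): "Clio is a knight and Zephyr is a knave" — false. ✓
Zephyr is a knight; "if Milo is a knave then exactly one of Hank and Milo is a knight" is true, as required.
Clio is a knave, and the claim "exactly one of Lior and Clio is a knight, or else Hank and Zephyr are both knights or both knaves" is indeed false.
As a knight, Milo's statement "Milo and Zephyr are the same type" should be true; it is.

Knights: Zephyr and Milo. Knaves: Lior, Hank, and Clio.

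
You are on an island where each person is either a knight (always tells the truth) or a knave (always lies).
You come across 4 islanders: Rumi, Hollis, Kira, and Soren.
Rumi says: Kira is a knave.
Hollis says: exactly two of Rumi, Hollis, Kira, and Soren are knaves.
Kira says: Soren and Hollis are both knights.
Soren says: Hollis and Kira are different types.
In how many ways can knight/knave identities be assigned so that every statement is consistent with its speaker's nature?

1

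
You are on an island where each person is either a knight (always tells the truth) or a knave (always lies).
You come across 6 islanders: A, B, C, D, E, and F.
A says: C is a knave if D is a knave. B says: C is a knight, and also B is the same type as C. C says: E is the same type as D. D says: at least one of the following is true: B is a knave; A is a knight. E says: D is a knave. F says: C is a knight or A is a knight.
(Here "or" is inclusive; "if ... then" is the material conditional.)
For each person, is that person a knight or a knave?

A is a knight, B is a knave, C is a knave, D is a knight, E is a knave, and F is a knight.

A is a knight, and the claim "C is a knave if D is a knave" is indeed True.
B is a knave, so "C is a knight, and also B is the same type as C" must be false — and it is.
C is a knave, and the claim "E is the same type as D" is indeed false.
D is a knight, and the claim "at least one of the following is true: B is a knave; A is a knight" is indeed True.
Since E is a knave, "D is a knave" needs to be false, which holds.
F is a knight, and the claim "C is a knight or A is a knight" is indeed True.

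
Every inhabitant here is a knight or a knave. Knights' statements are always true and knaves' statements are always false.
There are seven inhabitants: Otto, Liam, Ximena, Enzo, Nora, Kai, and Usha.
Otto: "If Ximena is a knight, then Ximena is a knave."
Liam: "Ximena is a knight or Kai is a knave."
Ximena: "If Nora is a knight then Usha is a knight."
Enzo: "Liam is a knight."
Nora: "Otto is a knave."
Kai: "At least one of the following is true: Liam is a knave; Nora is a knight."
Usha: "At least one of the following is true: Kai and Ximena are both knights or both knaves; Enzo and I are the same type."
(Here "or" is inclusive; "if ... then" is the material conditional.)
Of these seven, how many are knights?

6

The unique consistent assignment is Otto=knave, Liam=knight, Ximena=knight, Enzo=knight, Nora=knight, Kai=knight, Usha=knight.
That has 6 knights.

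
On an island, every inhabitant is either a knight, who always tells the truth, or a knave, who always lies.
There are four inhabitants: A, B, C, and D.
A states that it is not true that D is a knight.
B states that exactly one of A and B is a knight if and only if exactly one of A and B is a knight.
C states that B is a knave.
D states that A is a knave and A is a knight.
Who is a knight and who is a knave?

A is a knight, so "it is not true that D is a knight" must be true — and it is.
B is a knight, and the claim "exactly one of A and B is a knight if and only if exactly one of A and B is a knight" is indeed true.
C (knave): "B is a knave" — false. ✓
Since D is a knave, "A is a knave and A is a knight" needs to be false, which holds.

Knights: A and B. Knaves: C and D.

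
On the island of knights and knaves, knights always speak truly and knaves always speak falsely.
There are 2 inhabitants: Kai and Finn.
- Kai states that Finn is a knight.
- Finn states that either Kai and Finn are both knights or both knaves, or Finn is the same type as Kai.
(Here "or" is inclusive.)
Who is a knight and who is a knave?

Kai is a knight and Finn is a knight.

Kai is a knight, so "Finn is a knight" must be true — and it is.
Finn is a knight; "either Kai and Finn are both knights or both knaves, or Finn is the same type as Kai" is true, as required.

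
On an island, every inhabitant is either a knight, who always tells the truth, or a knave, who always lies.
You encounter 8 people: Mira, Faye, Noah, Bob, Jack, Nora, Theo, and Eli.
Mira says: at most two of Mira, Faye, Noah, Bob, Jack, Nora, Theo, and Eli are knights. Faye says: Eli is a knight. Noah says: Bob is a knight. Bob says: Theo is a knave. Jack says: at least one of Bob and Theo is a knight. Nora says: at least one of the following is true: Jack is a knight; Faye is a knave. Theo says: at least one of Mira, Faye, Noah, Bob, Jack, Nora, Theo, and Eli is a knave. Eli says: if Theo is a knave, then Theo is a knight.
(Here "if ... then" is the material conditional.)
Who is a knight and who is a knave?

Mira is a knave; "at most two of Mira, Faye, Noah, Bob, Jack, Nora, Theo, and Eli are knights" is False, as required.
As a knight, Faye's statement "Eli is a knight" should be true; it is.
Noah is a knave, so "Bob is a knight" must be False — and it is.
As a knave, Bob's statement "Theo is a knave" should be False; it is.
Jack (knight): "at least one of Bob and Theo is a knight" — true. ✓
Nora (knight): "at least one of the following is true: Jack is a knight; Faye is a knave" — true. ✓
Since Theo is a knight, "at least one of Mira, Faye, Noah, Bob, Jack, Nora, Theo, and Eli is a knave" needs to be true, which holds.
Eli is a knight; "if Theo is a knave, then Theo is a knight" is true, as required.

Mira is a knave, Faye is a knight, Noah is a knave, Bob is a knave, Jack is a knight, Nora is a knight, Theo is a knight, and Eli is a knight.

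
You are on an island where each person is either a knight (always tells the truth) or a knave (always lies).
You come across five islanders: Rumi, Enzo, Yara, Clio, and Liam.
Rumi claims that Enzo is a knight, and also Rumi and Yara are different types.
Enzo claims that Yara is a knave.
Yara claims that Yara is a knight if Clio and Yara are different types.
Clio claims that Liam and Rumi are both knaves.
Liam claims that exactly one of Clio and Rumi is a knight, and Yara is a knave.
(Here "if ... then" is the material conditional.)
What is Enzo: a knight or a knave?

Enzo is a knave.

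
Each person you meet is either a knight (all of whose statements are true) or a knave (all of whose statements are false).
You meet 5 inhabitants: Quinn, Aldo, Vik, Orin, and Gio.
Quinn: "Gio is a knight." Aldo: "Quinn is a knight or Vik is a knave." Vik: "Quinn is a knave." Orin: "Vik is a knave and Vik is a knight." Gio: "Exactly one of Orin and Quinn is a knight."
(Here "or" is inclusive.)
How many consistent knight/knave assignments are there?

2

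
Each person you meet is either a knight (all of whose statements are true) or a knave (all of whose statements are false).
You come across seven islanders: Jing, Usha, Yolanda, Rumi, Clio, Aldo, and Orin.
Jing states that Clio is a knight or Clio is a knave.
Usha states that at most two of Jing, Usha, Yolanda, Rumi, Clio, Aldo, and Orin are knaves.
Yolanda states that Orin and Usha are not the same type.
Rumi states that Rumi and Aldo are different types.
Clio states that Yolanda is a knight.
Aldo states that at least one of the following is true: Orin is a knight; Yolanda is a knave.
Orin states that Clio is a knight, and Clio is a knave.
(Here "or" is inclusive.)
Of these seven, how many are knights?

5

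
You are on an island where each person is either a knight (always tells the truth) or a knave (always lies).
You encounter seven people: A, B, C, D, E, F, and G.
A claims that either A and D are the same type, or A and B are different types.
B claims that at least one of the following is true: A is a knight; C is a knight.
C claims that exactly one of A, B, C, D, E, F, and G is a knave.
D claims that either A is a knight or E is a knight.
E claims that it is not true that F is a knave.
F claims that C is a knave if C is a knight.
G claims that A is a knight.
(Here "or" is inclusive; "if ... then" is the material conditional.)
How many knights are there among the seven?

3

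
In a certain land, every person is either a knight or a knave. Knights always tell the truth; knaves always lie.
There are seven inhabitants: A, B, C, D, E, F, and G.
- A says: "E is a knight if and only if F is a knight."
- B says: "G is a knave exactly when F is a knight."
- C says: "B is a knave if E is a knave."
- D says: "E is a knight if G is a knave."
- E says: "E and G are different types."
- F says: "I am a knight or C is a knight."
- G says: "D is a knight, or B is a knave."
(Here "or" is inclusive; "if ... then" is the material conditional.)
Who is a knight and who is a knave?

Since A is a knave, "E is a knight if and only if F is a knight" needs to be false, which holds.
As a knight, B's statement "G is a knave exactly when F is a knight" should be True; it is.
C (knave): "B is a knave if E is a knave" — false. ✓
As a knave, D's statement "E is a knight if G is a knave" should be false; it is.
E is a knave, and the claim "E and G are different types" is indeed false.
As a knight, F's statement "I am a knight or C is a knight" should be True; it is.
As a knave, G's statement "D is a knight, or B is a knave" should be false; it is.

Knights: B and F. Knaves: A, C, D, E, and G.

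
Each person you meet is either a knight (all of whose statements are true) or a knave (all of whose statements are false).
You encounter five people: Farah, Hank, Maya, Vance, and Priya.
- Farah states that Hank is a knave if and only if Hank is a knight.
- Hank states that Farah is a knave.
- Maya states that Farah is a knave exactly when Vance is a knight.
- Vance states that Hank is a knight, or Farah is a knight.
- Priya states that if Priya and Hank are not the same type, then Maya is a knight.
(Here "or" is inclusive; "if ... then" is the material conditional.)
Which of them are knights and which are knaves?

Farah is a knave, Hank is a knight, Maya is a knight, Vance is a knight, and Priya is a knight.

Since Farah is a knave, "Hank is a knave if and only if Hank is a knight" needs to be false, which holds.
Hank (knight): "Farah is a knave" — True. ✓
Maya is a knight, so "Farah is a knave exactly when Vance is a knight" must be True — and it is.
Vance (knight): "Hank is a knight, or Farah is a knight" — True. ✓
Priya is a knight, so "if Priya and Hank are not the same type, then Maya is a knight" must be True — and it is.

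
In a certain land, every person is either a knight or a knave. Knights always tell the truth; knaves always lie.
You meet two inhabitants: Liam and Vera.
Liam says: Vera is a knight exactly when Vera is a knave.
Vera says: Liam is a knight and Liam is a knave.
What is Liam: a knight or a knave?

Liam is a knave.

Consistent assignments: {Liam=knave, Vera=knave}
In every consistent assignment, Liam is a knave.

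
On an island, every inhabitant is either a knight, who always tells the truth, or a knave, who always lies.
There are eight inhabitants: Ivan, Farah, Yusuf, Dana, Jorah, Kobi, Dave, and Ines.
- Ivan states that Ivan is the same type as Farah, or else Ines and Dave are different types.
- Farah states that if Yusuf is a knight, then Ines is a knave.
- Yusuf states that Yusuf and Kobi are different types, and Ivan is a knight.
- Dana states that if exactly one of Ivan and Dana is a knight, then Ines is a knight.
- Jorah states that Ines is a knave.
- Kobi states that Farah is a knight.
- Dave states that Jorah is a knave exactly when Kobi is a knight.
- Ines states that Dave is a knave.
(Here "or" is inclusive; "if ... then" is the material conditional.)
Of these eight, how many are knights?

The unique consistent assignment is Ivan=knight, Farah=knave, Yusuf=knight, Dana=knight, Jorah=knave, Kobi=knave, Dave=knave, Ines=knight.
That has 4 knights.

4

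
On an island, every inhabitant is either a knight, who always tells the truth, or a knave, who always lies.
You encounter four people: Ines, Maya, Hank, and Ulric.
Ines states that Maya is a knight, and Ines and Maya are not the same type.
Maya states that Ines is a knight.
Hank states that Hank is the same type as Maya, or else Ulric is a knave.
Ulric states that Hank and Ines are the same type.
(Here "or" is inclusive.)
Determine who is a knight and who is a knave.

Suppose Ines is a knight. Then Ines's statement "Maya is a knight, and Ines and Maya are not the same type" would have to be true. Checking the 8 ways to assign the others, none is consistent with every speaker.
(For instance, with Maya=knave, Hank=knight, Ulric=knave, Ines's claim "Maya is a knight, and Ines and Maya are not the same type" comes out false where it would need to be true.)
So Ines must be a knave, making "Maya is a knight, and Ines and Maya are not the same type" false. Taking Ines=knave, Maya=knave, Hank=knight, Ulric=knave, each remaining statement checks out:
  Maya (knave): "Ines is a knight" — false. ✓
  Hank (knight): "Hank is the same type as Maya, or else Ulric is a knave" — true. ✓
  Ulric (knave): "Hank and Ines are the same type" — false. ✓
This is the unique consistent assignment.

Knights: Hank. Knaves: Ines, Maya, and Ulric.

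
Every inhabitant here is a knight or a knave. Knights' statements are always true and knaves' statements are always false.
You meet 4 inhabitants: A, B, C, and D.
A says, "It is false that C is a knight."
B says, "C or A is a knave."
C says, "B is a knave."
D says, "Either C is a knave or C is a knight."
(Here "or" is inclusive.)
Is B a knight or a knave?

B is a knight.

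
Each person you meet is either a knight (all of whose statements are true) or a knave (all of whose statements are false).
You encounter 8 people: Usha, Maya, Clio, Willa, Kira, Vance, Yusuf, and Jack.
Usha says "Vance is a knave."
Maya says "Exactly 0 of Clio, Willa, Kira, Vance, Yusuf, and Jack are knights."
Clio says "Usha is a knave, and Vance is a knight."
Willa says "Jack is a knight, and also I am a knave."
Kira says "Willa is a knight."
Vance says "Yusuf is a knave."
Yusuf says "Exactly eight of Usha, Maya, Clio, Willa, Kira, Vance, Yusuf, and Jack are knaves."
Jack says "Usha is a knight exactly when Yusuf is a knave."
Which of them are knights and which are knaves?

Knights: Clio and Vance. Knaves: Usha, Maya, Willa, Kira, Yusuf, and Jack.

Usha is a knave, so "Vance is a knave" must be false — and it is.
Maya is a knave; "exactly 0 of Clio, Willa, Kira, Vance, Yusuf, and Jack are knights" is false, as required.
Since Clio is a knight, "Usha is a knave, and Vance is a knight" needs to be True, which holds.
As a knave, Willa's statement "Jack is a knight, and also I am a knave" should be false; it is.
Since Kira is a knave, "Willa is a knight" needs to be false, which holds.
Vance is a knight; "Yusuf is a knave" is True, as required.
Yusuf (knave): "exactly eight of Usha, Maya, Clio, Willa, Kira, Vance, Yusuf, and Jack are knaves" — false. ✓
Jack is a knave, so "Usha is a knight exactly when Yusuf is a knave" must be false — and it is.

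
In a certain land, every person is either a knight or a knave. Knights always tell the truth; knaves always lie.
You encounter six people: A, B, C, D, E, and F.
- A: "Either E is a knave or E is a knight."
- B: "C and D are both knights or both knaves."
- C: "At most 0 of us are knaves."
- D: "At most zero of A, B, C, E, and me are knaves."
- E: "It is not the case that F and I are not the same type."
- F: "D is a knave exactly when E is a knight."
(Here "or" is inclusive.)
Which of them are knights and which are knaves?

Since A is a knight, "either E is a knave or E is a knight" needs to be true, which holds.
B is a knight; "C and D are both knights or both knaves" is true, as required.
C is a knave, and the claim "at most 0 of us are knaves" is indeed False.
D is a knave, so "at most zero of A, B, C, E, and me are knaves" must be False — and it is.
E is a knight, so "it is not the case that F and I are not the same type" must be true — and it is.
As a knight, F's statement "D is a knave exactly when E is a knight" should be true; it is.

Knights: A, B, E, and F. Knaves: C and D.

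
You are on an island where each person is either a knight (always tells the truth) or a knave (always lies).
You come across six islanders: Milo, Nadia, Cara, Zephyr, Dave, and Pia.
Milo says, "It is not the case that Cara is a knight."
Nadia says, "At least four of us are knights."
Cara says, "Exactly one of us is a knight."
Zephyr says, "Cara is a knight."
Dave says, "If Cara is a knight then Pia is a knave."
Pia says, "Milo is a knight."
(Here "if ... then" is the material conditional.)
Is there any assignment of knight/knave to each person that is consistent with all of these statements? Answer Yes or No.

Yes

One consistent assignment: Milo=knight, Nadia=knight, Cara=knave, Zephyr=knave, Dave=knight, Pia=knight.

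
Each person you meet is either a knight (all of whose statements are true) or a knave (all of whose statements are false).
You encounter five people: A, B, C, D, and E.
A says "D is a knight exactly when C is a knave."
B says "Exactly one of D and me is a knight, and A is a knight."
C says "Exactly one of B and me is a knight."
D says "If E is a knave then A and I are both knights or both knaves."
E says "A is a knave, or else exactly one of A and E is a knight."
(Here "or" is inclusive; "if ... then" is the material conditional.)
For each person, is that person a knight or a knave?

Knights: C, D, and E. Knaves: A and B.

As a knave, A's statement "D is a knight exactly when C is a knave" should be False; it is.
B is a knave; "exactly one of D and me is a knight, and A is a knight" is False, as required.
Since C is a knight, "exactly one of B and me is a knight" needs to be true, which holds.
D (knight): "if E is a knave then A and I are both knights or both knaves" — true. ✓
E is a knight, and the claim "A is a knave, or else exactly one of A and E is a knight" is indeed true.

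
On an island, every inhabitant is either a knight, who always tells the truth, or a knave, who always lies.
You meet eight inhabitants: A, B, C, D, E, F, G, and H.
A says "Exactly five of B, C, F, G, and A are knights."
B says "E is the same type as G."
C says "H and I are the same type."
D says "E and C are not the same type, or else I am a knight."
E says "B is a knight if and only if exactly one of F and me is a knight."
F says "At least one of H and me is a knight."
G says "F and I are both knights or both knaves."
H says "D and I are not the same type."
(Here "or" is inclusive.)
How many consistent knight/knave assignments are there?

2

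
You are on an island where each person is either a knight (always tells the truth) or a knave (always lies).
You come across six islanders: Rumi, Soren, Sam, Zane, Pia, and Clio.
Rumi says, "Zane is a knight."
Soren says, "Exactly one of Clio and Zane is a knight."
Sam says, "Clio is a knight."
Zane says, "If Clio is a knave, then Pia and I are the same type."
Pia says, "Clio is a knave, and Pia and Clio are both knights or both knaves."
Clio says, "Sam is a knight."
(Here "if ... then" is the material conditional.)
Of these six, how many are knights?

4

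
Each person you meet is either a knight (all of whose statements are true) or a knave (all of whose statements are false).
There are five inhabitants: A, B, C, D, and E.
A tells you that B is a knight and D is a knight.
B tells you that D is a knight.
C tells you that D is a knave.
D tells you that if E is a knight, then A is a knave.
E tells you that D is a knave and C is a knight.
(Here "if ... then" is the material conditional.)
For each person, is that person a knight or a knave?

A is a knight, and the claim "B is a knight and D is a knight" is indeed True.
B is a knight, so "D is a knight" must be True — and it is.
As a knave, C's statement "D is a knave" should be false; it is.
D is a knight, and the claim "if E is a knight, then A is a knave" is indeed True.
Since E is a knave, "D is a knave and C is a knight" needs to be false, which holds.

Knights: A, B, and D. Knaves: C and E.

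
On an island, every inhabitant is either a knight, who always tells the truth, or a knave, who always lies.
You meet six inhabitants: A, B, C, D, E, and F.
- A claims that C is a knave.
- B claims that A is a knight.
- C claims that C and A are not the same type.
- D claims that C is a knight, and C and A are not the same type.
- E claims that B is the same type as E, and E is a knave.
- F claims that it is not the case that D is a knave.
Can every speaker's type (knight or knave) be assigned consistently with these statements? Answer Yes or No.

No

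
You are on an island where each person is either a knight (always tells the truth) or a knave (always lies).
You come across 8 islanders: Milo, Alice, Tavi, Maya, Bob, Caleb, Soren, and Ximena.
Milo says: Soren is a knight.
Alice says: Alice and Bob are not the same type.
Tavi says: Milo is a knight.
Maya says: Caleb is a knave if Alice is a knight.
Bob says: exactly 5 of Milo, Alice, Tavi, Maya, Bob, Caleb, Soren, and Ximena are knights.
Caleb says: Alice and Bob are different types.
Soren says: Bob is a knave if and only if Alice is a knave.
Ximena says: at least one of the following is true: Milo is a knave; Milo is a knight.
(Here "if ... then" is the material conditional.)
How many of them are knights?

3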